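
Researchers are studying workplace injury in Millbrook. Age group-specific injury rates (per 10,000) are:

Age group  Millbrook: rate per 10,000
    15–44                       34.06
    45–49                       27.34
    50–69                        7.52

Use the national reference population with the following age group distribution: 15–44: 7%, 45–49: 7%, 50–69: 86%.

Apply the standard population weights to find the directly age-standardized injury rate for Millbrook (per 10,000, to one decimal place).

10.8

Standard weights: 0.07, 0.07, 0.86.
Standardized rate: 0.0700×34.06 + 0.0700×27.34 + 0.8600×7.52 = 10.7652 per 10,000.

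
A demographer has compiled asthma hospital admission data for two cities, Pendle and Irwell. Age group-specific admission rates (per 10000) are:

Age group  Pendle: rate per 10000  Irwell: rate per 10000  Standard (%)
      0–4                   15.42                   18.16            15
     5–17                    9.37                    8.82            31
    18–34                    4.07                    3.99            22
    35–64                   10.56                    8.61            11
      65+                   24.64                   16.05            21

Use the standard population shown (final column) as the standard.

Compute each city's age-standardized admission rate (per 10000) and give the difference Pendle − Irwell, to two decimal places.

1.80

Standard weights: 0.15, 0.31, 0.22, 0.11, 0.21.
Pendle: 0.1500×15.42 + 0.3100×9.37 + 0.2200×4.07 + 0.1100×10.56 + 0.2100×24.64 = 12.4491 per 10000.
Irwell: 0.1500×18.16 + 0.3100×8.82 + 0.2200×3.99 + 0.1100×8.61 + 0.2100×16.05 = 10.6536 per 10000.
Difference = 12.4491 − 10.6536 = 1.7955.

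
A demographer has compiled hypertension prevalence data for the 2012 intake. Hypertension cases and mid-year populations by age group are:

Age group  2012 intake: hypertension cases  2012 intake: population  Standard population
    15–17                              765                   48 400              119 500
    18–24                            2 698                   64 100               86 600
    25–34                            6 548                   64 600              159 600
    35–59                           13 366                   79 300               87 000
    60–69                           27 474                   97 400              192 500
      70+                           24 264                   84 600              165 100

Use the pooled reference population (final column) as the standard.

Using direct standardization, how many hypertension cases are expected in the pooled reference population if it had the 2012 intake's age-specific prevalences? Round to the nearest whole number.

138026

Age-specific rates per 1 000 for the 2012 intake: 15.806, 42.090, 101.362, 168.550, 282.074, 286.809.
Expected hypertension cases = Σ (standard pop × age-specific rate ÷ 1 000)
= 119 500×15.806/1 000 + 86 600×42.090/1 000 + 159 600×101.362/1 000 + 87 000×168.550/1 000 + 192 500×282.074/1 000 + 165 100×286.809/1 000
= 1888.79 + 3645.04 + 16177.41 + 14663.83 + 54299.23 + 47352.09 = 138026.39.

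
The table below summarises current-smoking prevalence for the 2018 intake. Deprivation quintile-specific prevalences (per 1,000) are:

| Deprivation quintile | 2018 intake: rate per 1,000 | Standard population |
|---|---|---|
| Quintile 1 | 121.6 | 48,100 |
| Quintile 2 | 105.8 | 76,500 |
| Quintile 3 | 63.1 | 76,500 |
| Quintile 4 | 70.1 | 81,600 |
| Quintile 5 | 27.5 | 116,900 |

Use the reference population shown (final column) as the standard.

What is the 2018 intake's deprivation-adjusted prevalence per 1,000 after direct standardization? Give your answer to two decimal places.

Standard total = 399,600; weights = 0.1204, 0.1914, 0.1914, 0.2042, 0.2925.
Standardized rate: 0.1204×121.6 + 0.1914×105.8 + 0.1914×63.1 + 0.2042×70.1 + 0.2925×27.5 = 69.3311 per 1,000.

69.33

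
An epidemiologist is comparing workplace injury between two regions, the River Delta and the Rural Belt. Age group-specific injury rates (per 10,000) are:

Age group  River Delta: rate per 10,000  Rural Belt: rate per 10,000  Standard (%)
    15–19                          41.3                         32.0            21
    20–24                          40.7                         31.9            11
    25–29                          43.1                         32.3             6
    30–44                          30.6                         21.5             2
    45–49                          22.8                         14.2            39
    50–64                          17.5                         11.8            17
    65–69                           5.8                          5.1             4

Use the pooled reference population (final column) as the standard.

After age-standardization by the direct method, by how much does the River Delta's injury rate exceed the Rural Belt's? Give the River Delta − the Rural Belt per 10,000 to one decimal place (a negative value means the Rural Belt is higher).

8.1

Standard weights: 0.21, 0.11, 0.06, 0.02, 0.39, 0.17, 0.04.
The River Delta: 0.2100×41.3 + 0.1100×40.7 + 0.0600×43.1 + 0.0200×30.6 + 0.3900×22.8 + 0.1700×17.5 + 0.0400×5.8 = 28.4470 per 10,000.
The Rural Belt: 0.2100×32.0 + 0.1100×31.9 + 0.0600×32.3 + 0.0200×21.5 + 0.3900×14.2 + 0.1700×11.8 + 0.0400×5.1 = 20.3450 per 10,000.
Difference = 28.4470 − 20.3450 = 8.1020.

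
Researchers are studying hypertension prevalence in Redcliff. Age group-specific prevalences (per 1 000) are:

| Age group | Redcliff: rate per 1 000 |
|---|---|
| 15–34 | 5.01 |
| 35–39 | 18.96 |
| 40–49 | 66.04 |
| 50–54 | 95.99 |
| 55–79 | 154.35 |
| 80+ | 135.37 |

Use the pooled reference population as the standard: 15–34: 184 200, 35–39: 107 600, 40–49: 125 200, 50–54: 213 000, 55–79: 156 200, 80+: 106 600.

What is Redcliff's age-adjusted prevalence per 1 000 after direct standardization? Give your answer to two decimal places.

Standard total = 892 800; weights = 0.2063, 0.1205, 0.1402, 0.2386, 0.1750, 0.1194.
Standardized rate: 0.2063×5.01 + 0.1205×18.96 + 0.1402×66.04 + 0.2386×95.99 + 0.1750×154.35 + 0.1194×135.37 = 78.6480 per 1 000.

78.65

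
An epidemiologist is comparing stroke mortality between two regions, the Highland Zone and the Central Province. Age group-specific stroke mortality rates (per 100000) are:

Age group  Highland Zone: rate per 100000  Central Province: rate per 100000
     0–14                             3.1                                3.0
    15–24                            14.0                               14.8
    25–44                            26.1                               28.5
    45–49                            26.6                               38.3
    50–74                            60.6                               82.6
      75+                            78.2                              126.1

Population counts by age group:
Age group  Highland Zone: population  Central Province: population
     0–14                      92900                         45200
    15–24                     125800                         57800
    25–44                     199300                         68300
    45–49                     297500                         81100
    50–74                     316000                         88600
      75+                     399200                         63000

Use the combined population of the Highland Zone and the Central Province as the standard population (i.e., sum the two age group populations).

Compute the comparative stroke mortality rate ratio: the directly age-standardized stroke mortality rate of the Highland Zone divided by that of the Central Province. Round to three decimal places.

0.690

Combined standard total = 1834700; weights = 0.0753, 0.1001, 0.1459, 0.2064, 0.2205, 0.2519.
The Highland Zone: 0.0753×3.1 + 0.1001×14.0 + 0.1459×26.1 + 0.2064×26.6 + 0.2205×60.6 + 0.2519×78.2 = 43.9943 per 100000.
The Central Province: 0.0753×3.0 + 0.1001×14.8 + 0.1459×28.5 + 0.2064×38.3 + 0.2205×82.6 + 0.2519×126.1 = 63.7499 per 100000.
Ratio = 43.9943 ÷ 63.7499 = 0.69011.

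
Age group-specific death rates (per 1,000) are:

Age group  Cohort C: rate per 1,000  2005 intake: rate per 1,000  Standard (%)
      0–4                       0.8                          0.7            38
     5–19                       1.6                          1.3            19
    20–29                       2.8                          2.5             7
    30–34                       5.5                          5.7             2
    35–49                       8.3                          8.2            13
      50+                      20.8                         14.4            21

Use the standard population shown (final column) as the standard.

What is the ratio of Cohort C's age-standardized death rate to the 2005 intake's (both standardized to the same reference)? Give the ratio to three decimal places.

Standard weights: 0.38, 0.19, 0.07, 0.02, 0.13, 0.21.
Cohort C: 0.3800×0.8 + 0.1900×1.6 + 0.0700×2.8 + 0.0200×5.5 + 0.1300×8.3 + 0.2100×20.8 = 6.3610 per 1,000.
The 2005 intake: 0.3800×0.7 + 0.1900×1.3 + 0.0700×2.5 + 0.0200×5.7 + 0.1300×8.2 + 0.2100×14.4 = 4.8920 per 1,000.
Ratio = 6.3610 ÷ 4.8920 = 1.30029.

1.300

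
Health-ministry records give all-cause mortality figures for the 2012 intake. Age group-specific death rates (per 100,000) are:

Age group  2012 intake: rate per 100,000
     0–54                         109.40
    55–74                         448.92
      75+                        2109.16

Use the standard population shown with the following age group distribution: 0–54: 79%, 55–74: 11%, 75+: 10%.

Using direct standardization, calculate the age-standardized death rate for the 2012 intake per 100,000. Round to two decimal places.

346.72

Standard weights: 0.79, 0.11, 0.10.
Standardized rate: 0.7900×109.40 + 0.1100×448.92 + 0.1000×2109.16 = 346.7232 per 100,000.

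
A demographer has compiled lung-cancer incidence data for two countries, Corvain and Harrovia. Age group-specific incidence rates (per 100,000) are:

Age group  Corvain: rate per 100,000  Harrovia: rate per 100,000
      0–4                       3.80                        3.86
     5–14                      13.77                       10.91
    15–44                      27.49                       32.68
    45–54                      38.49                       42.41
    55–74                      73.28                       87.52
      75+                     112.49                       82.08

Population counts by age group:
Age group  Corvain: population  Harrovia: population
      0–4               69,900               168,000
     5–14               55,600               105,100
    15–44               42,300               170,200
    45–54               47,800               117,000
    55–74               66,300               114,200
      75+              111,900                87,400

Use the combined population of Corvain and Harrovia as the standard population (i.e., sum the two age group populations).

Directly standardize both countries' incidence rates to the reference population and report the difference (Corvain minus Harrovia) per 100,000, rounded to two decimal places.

Combined standard total = 1,155,700; weights = 0.2058, 0.1390, 0.1839, 0.1426, 0.1562, 0.1724.
Corvain: 0.2058×3.80 + 0.1390×13.77 + 0.1839×27.49 + 0.1426×38.49 + 0.1562×73.28 + 0.1724×112.49 = 44.0840 per 100,000.
Harrovia: 0.2058×3.86 + 0.1390×10.91 + 0.1839×32.68 + 0.1426×42.41 + 0.1562×87.52 + 0.1724×82.08 = 42.1918 per 100,000.
Difference = 44.0840 − 42.1918 = 1.8922.

1.89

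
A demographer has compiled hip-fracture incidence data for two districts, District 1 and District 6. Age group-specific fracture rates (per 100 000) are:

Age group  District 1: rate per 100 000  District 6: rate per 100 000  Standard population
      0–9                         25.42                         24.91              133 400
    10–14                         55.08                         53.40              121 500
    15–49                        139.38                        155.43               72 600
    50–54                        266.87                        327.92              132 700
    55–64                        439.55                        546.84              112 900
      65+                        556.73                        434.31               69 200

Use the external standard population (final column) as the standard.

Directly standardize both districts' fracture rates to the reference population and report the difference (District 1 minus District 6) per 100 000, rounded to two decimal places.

Standard total = 642 300; weights = 0.2077, 0.1892, 0.1130, 0.2066, 0.1758, 0.1077.
District 1: 0.2077×25.42 + 0.1892×55.08 + 0.1130×139.38 + 0.2066×266.87 + 0.1758×439.55 + 0.1077×556.73 = 223.8312 per 100 000.
District 6: 0.2077×24.91 + 0.1892×53.40 + 0.1130×155.43 + 0.2066×327.92 + 0.1758×546.84 + 0.1077×434.31 = 243.5043 per 100 000.
Difference = 223.8312 − 243.5043 = -19.6730.

-19.67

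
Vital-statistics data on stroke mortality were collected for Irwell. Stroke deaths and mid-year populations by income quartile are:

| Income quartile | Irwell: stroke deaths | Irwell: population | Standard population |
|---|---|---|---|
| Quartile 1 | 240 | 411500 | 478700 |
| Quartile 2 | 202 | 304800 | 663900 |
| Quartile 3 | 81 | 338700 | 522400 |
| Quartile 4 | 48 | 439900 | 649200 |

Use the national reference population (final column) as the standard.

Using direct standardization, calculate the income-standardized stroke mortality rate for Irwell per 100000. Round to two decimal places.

Income-specific rates per 100000 for Irwell: 58.32, 66.27, 23.91, 10.91.
Standard total = 2314200; weights = 0.2069, 0.2869, 0.2257, 0.2805.
Standardized rate: 0.2069×58.32 + 0.2869×66.27 + 0.2257×23.91 + 0.2805×10.91 = 39.5363 per 100000.

39.54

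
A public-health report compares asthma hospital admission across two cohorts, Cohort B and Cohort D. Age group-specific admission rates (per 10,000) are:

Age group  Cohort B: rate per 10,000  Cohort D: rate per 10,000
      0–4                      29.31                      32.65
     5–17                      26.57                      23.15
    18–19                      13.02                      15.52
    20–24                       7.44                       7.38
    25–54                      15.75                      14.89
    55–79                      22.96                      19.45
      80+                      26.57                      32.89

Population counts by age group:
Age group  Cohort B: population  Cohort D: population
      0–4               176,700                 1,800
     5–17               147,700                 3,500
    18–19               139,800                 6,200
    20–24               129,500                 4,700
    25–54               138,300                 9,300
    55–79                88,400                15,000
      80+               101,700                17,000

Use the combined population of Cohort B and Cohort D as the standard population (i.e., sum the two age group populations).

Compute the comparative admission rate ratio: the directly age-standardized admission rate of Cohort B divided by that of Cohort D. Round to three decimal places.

0.966

Combined standard total = 979,600; weights = 0.1822, 0.1543, 0.1490, 0.1370, 0.1507, 0.1056, 0.1212.
Cohort B: 0.1822×29.31 + 0.1543×26.57 + 0.1490×13.02 + 0.1370×7.44 + 0.1507×15.75 + 0.1056×22.96 + 0.1212×26.57 = 20.4177 per 10,000.
Cohort D: 0.1822×32.65 + 0.1543×23.15 + 0.1490×15.52 + 0.1370×7.38 + 0.1507×14.89 + 0.1056×19.45 + 0.1212×32.89 = 21.1286 per 10,000.
Ratio = 20.4177 ÷ 21.1286 = 0.96636.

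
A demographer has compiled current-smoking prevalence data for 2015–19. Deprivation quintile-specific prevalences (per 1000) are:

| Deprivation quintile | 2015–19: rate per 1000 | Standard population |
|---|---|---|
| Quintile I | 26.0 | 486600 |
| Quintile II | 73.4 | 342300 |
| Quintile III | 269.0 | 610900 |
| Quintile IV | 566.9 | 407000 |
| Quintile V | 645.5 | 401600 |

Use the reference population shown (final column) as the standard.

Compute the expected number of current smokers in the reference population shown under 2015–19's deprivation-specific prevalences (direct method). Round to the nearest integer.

Expected current smokers = Σ (standard pop × deprivation-specific rate ÷ 1000)
= 486600×26.0/1000 + 342300×73.4/1000 + 610900×269.0/1000 + 407000×566.9/1000 + 401600×645.5/1000
= 12651.60 + 25124.82 + 164332.10 + 230728.30 + 259232.80 = 692069.62.

692070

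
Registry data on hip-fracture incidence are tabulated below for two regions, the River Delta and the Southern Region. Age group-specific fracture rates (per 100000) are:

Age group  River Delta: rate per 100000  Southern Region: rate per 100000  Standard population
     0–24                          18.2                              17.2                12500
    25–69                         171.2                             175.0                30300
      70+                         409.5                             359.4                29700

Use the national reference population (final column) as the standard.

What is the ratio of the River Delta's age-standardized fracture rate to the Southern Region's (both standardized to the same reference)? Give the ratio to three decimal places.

1.086

Standard total = 72500; weights = 0.1724, 0.4179, 0.4097.
The River Delta: 0.1724×18.2 + 0.4179×171.2 + 0.4097×409.5 = 242.4415 per 100000.
The Southern Region: 0.1724×17.2 + 0.4179×175.0 + 0.4097×359.4 = 223.3335 per 100000.
Ratio = 242.4415 ÷ 223.3335 = 1.08556.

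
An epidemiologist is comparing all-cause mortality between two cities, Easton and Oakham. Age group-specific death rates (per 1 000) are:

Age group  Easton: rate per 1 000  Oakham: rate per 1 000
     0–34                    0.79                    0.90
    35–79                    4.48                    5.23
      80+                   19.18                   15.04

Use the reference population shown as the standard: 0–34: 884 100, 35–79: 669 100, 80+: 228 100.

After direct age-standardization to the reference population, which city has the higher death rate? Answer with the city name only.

Standard total = 1 781 300; weights = 0.4963, 0.3756, 0.1281.
Easton: 0.4963×0.79 + 0.3756×4.48 + 0.1281×19.18 = 4.5309 per 1 000.
Oakham: 0.4963×0.90 + 0.3756×5.23 + 0.1281×15.04 = 4.3371 per 1 000.

Easton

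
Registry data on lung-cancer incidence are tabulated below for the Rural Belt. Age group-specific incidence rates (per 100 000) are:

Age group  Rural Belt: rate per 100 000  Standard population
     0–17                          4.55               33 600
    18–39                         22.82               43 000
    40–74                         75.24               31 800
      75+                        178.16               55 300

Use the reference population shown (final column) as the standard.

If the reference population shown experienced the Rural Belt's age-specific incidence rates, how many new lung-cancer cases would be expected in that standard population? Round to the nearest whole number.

Expected new lung-cancer cases = Σ (standard pop × age-specific rate ÷ 100 000)
= 33 600×4.55/100 000 + 43 000×22.82/100 000 + 31 800×75.24/100 000 + 55 300×178.16/100 000
= 1.53 + 9.81 + 23.93 + 98.52 = 133.79.

134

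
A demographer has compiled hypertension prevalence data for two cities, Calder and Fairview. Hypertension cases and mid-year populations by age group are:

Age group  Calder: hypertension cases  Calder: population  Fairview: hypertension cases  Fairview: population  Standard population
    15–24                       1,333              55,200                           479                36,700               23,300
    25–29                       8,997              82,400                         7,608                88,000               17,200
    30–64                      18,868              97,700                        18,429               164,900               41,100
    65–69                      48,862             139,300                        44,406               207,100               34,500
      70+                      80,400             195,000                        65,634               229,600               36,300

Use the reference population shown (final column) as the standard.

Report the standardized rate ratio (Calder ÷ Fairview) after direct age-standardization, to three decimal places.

Age-specific rates per 1,000 for Calder: 24.149, 109.187, 193.122, 350.768, 412.308.
For Fairview: 13.052, 86.455, 111.759, 214.418, 285.862.
Standard total = 152,400; weights = 0.1529, 0.1129, 0.2697, 0.2264, 0.2382.
Calder: 0.1529×24.149 + 0.1129×109.187 + 0.2697×193.122 + 0.2264×350.768 + 0.2382×412.308 = 245.7103 per 1,000.
Fairview: 0.1529×13.052 + 0.1129×86.455 + 0.2697×111.759 + 0.2264×214.418 + 0.2382×285.862 = 158.5212 per 1,000.
Ratio = 245.7103 ÷ 158.5212 = 1.55002.

1.550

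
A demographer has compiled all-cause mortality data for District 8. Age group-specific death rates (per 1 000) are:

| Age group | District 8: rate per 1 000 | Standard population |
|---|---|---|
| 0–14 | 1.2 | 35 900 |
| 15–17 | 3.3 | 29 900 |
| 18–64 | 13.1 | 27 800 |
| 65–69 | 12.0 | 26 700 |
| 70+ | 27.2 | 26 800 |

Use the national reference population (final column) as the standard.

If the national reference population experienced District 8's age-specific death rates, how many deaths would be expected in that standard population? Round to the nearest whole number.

Expected deaths = Σ (standard pop × age-specific rate ÷ 1 000)
= 35 900×1.2/1 000 + 29 900×3.3/1 000 + 27 800×13.1/1 000 + 26 700×12.0/1 000 + 26 800×27.2/1 000
= 43.08 + 98.67 + 364.18 + 320.40 + 728.96 = 1555.29.

1555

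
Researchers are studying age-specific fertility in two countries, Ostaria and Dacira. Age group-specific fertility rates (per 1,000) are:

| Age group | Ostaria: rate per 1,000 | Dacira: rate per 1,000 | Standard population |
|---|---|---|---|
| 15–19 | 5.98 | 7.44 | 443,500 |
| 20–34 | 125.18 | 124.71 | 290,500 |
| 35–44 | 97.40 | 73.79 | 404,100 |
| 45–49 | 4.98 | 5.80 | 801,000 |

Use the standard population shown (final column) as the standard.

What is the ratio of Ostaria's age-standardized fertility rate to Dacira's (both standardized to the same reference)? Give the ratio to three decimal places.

1.113

Standard total = 1,939,100; weights = 0.2287, 0.1498, 0.2084, 0.4131.
Ostaria: 0.2287×5.98 + 0.1498×125.18 + 0.2084×97.40 + 0.4131×4.98 = 42.4760 per 1,000.
Dacira: 0.2287×7.44 + 0.1498×124.71 + 0.2084×73.79 + 0.4131×5.80 = 38.1580 per 1,000.
Ratio = 42.4760 ÷ 38.1580 = 1.11316.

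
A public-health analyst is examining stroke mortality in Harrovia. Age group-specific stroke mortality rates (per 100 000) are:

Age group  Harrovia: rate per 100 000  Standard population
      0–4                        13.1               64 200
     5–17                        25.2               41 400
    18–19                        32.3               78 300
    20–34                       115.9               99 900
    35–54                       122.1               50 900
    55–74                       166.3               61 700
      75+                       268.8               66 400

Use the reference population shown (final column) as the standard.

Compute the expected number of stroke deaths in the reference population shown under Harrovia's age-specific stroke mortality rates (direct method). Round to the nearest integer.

Expected stroke deaths = Σ (standard pop × age-specific rate ÷ 100 000)
= 64 200×13.1/100 000 + 41 400×25.2/100 000 + 78 300×32.3/100 000 + 99 900×115.9/100 000 + 50 900×122.1/100 000 + 61 700×166.3/100 000 + 66 400×268.8/100 000
= 8.41 + 10.43 + 25.29 + 115.78 + 62.15 + 102.61 + 178.48 = 503.16.

503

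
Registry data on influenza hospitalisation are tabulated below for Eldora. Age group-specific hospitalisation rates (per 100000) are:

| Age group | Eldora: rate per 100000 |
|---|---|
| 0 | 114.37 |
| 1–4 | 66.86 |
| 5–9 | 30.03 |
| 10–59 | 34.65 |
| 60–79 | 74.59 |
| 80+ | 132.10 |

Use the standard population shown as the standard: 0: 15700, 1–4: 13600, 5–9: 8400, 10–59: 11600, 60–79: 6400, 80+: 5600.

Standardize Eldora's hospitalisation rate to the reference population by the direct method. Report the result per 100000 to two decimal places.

74.65

Standard total = 61300; weights = 0.2561, 0.2219, 0.1370, 0.1892, 0.1044, 0.0914.
Standardized rate: 0.2561×114.37 + 0.2219×66.86 + 0.1370×30.03 + 0.1892×34.65 + 0.1044×74.59 + 0.0914×132.10 = 74.6531 per 100000.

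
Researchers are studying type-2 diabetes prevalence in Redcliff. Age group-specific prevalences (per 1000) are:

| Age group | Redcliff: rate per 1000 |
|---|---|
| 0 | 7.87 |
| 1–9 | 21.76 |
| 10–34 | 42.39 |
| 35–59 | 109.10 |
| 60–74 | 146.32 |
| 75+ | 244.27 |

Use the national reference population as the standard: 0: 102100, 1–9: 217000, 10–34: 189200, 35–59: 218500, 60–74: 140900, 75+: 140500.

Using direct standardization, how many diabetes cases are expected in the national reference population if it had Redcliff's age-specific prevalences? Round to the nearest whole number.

Expected diabetes cases = Σ (standard pop × age-specific rate ÷ 1000)
= 102100×7.87/1000 + 217000×21.76/1000 + 189200×42.39/1000 + 218500×109.10/1000 + 140900×146.32/1000 + 140500×244.27/1000
= 803.53 + 4721.92 + 8020.19 + 23838.35 + 20616.49 + 34319.93 = 92320.41.

92320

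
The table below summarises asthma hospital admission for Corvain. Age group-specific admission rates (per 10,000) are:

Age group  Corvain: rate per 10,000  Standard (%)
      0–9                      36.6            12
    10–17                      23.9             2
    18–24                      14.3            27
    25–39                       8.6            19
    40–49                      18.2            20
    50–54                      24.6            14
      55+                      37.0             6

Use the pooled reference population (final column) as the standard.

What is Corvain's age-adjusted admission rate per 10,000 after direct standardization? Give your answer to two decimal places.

Standard weights: 0.12, 0.02, 0.27, 0.19, 0.20, 0.14, 0.06.
Standardized rate: 0.1200×36.6 + 0.0200×23.9 + 0.2700×14.3 + 0.1900×8.6 + 0.2000×18.2 + 0.1400×24.6 + 0.0600×37.0 = 19.6690 per 10,000.

19.67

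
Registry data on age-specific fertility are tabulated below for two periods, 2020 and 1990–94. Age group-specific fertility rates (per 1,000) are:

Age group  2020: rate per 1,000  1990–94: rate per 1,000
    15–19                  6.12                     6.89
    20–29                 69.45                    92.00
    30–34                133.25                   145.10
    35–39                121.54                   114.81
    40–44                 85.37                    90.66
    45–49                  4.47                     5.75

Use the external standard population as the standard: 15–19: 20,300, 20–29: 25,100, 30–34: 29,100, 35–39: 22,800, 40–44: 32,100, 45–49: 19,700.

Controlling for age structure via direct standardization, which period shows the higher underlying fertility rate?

Standard total = 149,100; weights = 0.1362, 0.1683, 0.1952, 0.1529, 0.2153, 0.1321.
2020: 0.1362×6.12 + 0.1683×69.45 + 0.1952×133.25 + 0.1529×121.54 + 0.2153×85.37 + 0.1321×4.47 = 76.0869 per 1,000.
1990–94: 0.1362×6.89 + 0.1683×92.00 + 0.1952×145.10 + 0.1529×114.81 + 0.2153×90.66 + 0.1321×5.75 = 82.5795 per 1,000.

1990–94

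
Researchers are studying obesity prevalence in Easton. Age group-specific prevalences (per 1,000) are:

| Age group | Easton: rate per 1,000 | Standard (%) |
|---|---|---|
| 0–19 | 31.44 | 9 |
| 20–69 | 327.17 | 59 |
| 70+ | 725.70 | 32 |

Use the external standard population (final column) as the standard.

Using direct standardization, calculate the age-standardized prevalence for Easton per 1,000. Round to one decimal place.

Standard weights: 0.09, 0.59, 0.32.
Standardized rate: 0.0900×31.44 + 0.5900×327.17 + 0.3200×725.70 = 428.0839 per 1,000.

428.1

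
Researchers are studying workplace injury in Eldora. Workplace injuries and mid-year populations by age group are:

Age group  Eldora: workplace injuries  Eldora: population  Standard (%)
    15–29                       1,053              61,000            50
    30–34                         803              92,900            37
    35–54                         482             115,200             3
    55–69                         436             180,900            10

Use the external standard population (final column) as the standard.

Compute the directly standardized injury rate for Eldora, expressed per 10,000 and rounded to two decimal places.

121.96

Age-specific rates per 10,000 for Eldora: 172.62, 86.44, 41.84, 24.10.
Standard weights: 0.50, 0.37, 0.03, 0.10.
Standardized rate: 0.5000×172.62 + 0.3700×86.44 + 0.0300×41.84 + 0.1000×24.10 = 121.9586 per 10,000.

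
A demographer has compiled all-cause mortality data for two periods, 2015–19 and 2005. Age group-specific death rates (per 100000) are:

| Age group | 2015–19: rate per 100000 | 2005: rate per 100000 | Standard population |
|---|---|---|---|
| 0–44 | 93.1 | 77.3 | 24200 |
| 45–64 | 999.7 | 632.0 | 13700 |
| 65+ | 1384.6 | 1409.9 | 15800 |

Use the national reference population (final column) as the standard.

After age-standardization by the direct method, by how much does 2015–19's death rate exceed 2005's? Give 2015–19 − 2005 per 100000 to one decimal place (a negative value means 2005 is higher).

93.5

Standard total = 53700; weights = 0.4507, 0.2551, 0.2942.
2015–19: 0.4507×93.1 + 0.2551×999.7 + 0.2942×1384.6 = 704.3872 per 100000.
2005: 0.4507×77.3 + 0.2551×632.0 + 0.2942×1409.9 = 610.9028 per 100000.
Difference = 704.3872 − 610.9028 = 93.4844.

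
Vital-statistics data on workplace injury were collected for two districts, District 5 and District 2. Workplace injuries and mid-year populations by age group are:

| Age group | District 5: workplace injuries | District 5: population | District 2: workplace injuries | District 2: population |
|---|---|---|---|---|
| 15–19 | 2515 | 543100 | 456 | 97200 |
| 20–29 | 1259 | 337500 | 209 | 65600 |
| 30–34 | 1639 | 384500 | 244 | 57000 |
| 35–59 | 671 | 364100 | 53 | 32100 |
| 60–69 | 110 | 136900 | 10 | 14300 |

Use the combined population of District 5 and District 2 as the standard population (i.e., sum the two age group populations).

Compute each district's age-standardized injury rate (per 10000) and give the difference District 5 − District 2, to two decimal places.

1.30

Age-specific rates per 10000 for District 5: 46.31, 37.30, 42.63, 18.43, 8.04.
For District 2: 46.91, 31.86, 42.81, 16.51, 6.99.
Combined standard total = 2032300; weights = 0.3151, 0.1983, 0.2172, 0.1950, 0.0744.
District 5: 0.3151×46.31 + 0.1983×37.30 + 0.2172×42.63 + 0.1950×18.43 + 0.0744×8.04 = 35.4399 per 10000.
District 2: 0.3151×46.91 + 0.1983×31.86 + 0.2172×42.81 + 0.1950×16.51 + 0.0744×6.99 = 34.1385 per 10000.
Difference = 35.4399 − 34.1385 = 1.3014.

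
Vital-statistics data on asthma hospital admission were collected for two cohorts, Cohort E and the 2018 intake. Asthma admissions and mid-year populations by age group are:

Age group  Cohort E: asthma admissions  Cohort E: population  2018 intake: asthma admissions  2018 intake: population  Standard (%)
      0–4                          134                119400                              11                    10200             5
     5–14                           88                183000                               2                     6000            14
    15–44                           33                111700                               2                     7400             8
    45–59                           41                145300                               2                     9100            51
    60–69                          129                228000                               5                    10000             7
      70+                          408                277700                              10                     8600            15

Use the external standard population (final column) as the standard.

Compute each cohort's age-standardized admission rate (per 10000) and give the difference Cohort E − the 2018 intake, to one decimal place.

Age-specific rates per 10000 for Cohort E: 11.22, 4.81, 2.95, 2.82, 5.66, 14.69.
For the 2018 intake: 10.78, 3.33, 2.70, 2.20, 5.00, 11.63.
Standard weights: 0.05, 0.14, 0.08, 0.51, 0.07, 0.15.
Cohort E: 0.0500×11.22 + 0.1400×4.81 + 0.0800×2.95 + 0.5100×2.82 + 0.0700×5.66 + 0.1500×14.69 = 5.5097 per 10000.
The 2018 intake: 0.0500×10.78 + 0.1400×3.33 + 0.0800×2.70 + 0.5100×2.20 + 0.0700×5.00 + 0.1500×11.63 = 4.4372 per 10000.
Difference = 5.5097 − 4.4372 = 1.0725.

1.1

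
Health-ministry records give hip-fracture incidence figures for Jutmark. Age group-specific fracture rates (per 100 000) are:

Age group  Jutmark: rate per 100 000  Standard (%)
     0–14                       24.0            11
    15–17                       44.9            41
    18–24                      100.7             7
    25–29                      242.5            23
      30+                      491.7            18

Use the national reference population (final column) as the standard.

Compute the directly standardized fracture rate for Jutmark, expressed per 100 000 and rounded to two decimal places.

172.38

Standard weights: 0.11, 0.41, 0.07, 0.23, 0.18.
Standardized rate: 0.1100×24.0 + 0.4100×44.9 + 0.0700×100.7 + 0.2300×242.5 + 0.1800×491.7 = 172.3790 per 100 000.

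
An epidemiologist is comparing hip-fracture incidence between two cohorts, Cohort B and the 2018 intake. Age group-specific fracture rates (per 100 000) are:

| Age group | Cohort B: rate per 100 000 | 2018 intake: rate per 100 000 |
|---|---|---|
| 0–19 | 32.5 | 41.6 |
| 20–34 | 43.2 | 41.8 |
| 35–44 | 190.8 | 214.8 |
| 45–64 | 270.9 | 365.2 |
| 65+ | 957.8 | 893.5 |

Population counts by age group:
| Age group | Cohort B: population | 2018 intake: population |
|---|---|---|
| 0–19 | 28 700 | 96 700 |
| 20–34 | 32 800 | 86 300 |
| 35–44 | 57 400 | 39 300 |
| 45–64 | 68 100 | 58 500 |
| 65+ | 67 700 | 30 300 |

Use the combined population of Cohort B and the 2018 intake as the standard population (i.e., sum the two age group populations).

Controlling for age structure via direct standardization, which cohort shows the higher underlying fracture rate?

2018 intake

Combined standard total = 565 800; weights = 0.2216, 0.2105, 0.1709, 0.2238, 0.1732.
Cohort B: 0.2216×32.5 + 0.2105×43.2 + 0.1709×190.8 + 0.2238×270.9 + 0.1732×957.8 = 275.4177 per 100 000.
The 2018 intake: 0.2216×41.6 + 0.2105×41.8 + 0.1709×214.8 + 0.2238×365.2 + 0.1732×893.5 = 291.2045 per 100 000.
The crude rates (379.24 vs 207.36) would put Cohort B higher, but that reflects its age composition; once standardized to a common age structure, the 2018 intake has the higher underlying rate.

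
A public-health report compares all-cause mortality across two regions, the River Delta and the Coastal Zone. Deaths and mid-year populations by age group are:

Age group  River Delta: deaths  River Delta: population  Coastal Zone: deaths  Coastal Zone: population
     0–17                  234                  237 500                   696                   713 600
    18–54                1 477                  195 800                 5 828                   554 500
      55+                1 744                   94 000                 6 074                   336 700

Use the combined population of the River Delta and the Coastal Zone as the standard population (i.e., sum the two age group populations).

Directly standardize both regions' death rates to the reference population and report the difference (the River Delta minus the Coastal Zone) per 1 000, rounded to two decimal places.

-0.94

Age-specific rates per 1 000 for the River Delta: 0.985, 7.543, 18.553.
For the Coastal Zone: 0.975, 10.510, 18.040.
Combined standard total = 2 132 100; weights = 0.4461, 0.3519, 0.2020.
The River Delta: 0.4461×0.985 + 0.3519×7.543 + 0.2020×18.553 = 6.8420 per 1 000.
The Coastal Zone: 0.4461×0.975 + 0.3519×10.510 + 0.2020×18.040 = 7.7779 per 1 000.
Difference = 6.8420 − 7.7779 = -0.9360.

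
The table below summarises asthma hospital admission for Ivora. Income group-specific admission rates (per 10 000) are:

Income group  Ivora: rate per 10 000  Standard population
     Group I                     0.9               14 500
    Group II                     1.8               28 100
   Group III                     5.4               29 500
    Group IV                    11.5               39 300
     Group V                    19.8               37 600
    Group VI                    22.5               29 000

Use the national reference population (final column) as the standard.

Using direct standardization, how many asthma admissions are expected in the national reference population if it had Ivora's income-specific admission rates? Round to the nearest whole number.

Expected asthma admissions = Σ (standard pop × income-specific rate ÷ 10 000)
= 14 500×0.9/10 000 + 28 100×1.8/10 000 + 29 500×5.4/10 000 + 39 300×11.5/10 000 + 37 600×19.8/10 000 + 29 000×22.5/10 000
= 1.30 + 5.06 + 15.93 + 45.20 + 74.45 + 65.25 = 207.19.

207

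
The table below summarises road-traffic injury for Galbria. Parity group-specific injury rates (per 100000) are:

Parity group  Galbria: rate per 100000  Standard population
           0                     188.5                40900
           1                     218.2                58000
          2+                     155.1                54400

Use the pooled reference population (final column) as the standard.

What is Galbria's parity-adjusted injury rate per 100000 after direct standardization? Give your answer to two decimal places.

Standard total = 153300; weights = 0.2668, 0.3783, 0.3549.
Standardized rate: 0.2668×188.5 + 0.3783×218.2 + 0.3549×155.1 = 187.8845 per 100000.

187.88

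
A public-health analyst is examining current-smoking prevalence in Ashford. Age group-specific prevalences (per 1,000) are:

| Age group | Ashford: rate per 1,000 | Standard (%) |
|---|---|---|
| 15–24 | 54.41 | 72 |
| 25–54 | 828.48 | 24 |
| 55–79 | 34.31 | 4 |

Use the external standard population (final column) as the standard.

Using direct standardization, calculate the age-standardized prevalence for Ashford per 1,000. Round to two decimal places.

239.38

Standard weights: 0.72, 0.24, 0.04.
Standardized rate: 0.7200×54.41 + 0.2400×828.48 + 0.0400×34.31 = 239.3828 per 1,000.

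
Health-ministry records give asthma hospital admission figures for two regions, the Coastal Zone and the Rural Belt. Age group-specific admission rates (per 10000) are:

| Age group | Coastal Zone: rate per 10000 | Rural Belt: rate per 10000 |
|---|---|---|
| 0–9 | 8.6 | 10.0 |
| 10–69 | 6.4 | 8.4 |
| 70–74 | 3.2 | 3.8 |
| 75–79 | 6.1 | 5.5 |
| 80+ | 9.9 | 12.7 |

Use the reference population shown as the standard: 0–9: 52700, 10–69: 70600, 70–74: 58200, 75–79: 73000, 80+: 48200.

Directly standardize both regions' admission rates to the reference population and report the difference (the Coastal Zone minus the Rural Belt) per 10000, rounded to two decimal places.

-1.13

Standard total = 302700; weights = 0.1741, 0.2332, 0.1923, 0.2412, 0.1592.
The Coastal Zone: 0.1741×8.6 + 0.2332×6.4 + 0.1923×3.2 + 0.2412×6.1 + 0.1592×9.9 = 6.6527 per 10000.
The Rural Belt: 0.1741×10.0 + 0.2332×8.4 + 0.1923×3.8 + 0.2412×5.5 + 0.1592×12.7 = 7.7795 per 10000.
Difference = 6.6527 − 7.7795 = -1.1267.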